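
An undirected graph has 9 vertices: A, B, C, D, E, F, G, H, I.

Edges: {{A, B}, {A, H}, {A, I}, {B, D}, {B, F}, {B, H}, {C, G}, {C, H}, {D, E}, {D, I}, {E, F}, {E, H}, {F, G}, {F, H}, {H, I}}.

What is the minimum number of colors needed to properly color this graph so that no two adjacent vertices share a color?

A, H, I are pairwise adjacent, so at least 3 colors are needed.
One proper 3-coloring: A=3, B=2, C=2, D=1, E=2, F=3, G=1, H=1, I=2. No two adjacent vertices share a color.

3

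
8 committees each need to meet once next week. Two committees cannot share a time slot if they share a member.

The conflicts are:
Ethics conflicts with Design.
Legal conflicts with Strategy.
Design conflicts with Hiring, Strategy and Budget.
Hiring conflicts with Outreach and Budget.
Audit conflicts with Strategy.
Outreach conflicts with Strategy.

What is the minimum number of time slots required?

Design, Hiring, Budget all conflict with each other, so at least 3 time slots are needed.
Using 3 time slots: Ethics=2, Legal=1, Design=1, Hiring=2, Audit=1, Outreach=1, Strategy=2, Budget=3. Every pair that conflicts lands in different time slots.

3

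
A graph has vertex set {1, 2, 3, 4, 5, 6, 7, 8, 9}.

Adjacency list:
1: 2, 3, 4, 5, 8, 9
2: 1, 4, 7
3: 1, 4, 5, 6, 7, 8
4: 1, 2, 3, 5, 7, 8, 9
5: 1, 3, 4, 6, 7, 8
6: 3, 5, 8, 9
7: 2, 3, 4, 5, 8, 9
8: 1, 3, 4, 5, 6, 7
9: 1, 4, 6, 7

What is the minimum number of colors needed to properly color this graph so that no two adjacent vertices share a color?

5

3, 4, 5, 7, 8 form a clique, so at least 5 colors are needed.
5 colors suffice: color a → {4, 6}; color b → {2, 3, 9}; color c → {8}; color d → {1, 7}; color e → {5}. Every edge joins two different colors.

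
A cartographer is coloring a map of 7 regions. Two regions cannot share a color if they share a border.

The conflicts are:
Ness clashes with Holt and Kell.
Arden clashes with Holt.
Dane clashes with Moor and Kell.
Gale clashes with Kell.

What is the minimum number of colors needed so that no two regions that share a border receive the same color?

Arden and Holt conflict, so at least 2 colors are needed.
2 colors suffice: color 1 → {Holt, Moor, Kell}; color 2 → {Ness, Arden, Dane, Gale}. Every pair that conflicts lands in different colors.

2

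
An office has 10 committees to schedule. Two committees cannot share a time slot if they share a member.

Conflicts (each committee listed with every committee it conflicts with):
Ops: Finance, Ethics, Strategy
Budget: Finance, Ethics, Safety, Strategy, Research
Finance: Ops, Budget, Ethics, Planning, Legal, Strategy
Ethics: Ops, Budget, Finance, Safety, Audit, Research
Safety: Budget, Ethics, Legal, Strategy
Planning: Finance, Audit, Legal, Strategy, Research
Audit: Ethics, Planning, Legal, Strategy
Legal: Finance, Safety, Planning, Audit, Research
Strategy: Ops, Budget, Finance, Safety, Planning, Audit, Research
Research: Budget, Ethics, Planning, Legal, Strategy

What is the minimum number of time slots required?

3

Ops, Finance, Strategy are mutually in conflict, so at least 3 time slots are needed.
3 time slots suffice: time slot 1 → {Ethics, Legal, Strategy}; time slot 2 → {Finance, Safety, Audit, Research}; time slot 3 → {Ops, Budget, Planning}. Each listed conflict is separated.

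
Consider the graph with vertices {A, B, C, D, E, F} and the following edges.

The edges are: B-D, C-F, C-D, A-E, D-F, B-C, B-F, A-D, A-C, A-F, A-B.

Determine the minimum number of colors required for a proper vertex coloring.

A, B, C, D, F are pairwise adjacent (a clique of size 5), so at least 5 colors are needed.
5 colors suffice: A=red, B=green, C=yellow, D=purple, E=blue, F=blue. Each edge has distinct colors on its endpoints.

5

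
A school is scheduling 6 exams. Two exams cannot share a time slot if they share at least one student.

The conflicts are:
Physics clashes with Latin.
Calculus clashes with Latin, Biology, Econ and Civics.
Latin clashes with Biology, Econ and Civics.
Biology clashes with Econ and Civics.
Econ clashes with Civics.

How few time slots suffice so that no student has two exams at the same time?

5

Calculus, Latin, Biology, Econ, Civics all conflict with each other, so at least 5 time slots are needed.
A valid assignment using 5 time slots: Physics=2, Calculus=4, Latin=1, Biology=5, Econ=2, Civics=3. No two conflicting exams share a time slot.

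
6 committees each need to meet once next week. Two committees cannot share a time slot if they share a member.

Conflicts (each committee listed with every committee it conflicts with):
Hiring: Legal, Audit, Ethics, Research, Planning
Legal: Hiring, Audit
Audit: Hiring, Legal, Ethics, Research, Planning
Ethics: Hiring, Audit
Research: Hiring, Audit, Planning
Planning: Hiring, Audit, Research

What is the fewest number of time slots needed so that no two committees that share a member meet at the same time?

Hiring, Audit, Research, Planning pairwise conflict, so at least 4 time slots are needed.
Using 4 time slots: Hiring=1, Legal=3, Audit=2, Ethics=3, Research=4, Planning=3. Each listed conflict is separated.

4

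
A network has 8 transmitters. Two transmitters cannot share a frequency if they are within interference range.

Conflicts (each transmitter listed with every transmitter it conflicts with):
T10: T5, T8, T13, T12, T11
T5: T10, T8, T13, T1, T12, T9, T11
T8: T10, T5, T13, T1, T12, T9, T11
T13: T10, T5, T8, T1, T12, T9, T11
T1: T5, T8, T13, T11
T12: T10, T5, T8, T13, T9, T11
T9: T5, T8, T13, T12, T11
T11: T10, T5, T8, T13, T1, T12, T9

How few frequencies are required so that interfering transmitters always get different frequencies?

T5, T8, T13, T12, T9, T11 pairwise conflict, so at least 6 frequencies are needed.
6 frequencies suffice: frequency 1 → {T13}; frequency 2 → {T11}; frequency 3 → {T5}; frequency 4 → {T8}; frequency 5 → {T1, T12}; frequency 6 → {T10, T9}. No two conflicting transmitters share a frequency.

6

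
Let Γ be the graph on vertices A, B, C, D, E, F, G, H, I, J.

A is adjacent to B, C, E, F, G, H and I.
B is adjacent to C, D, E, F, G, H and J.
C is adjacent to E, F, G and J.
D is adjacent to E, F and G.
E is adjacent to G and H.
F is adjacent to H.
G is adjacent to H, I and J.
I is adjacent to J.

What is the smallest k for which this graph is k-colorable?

5

A, B, E, G, H form a clique, so at least 5 colors are needed.
5 colors suffice: color 1 → {B, I}; color 2 → {F, G}; color 3 → {A, D, J}; color 4 → {E}; color 5 → {C, H}. Every edge joins two different colors.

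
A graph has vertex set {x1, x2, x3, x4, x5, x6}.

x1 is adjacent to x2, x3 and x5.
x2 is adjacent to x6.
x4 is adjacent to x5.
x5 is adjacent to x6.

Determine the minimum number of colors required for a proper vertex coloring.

x1 and x2 are adjacent, so at least 2 colors are needed.
2 colors suffice: color 1 → {x1, x4, x6}; color 2 → {x2, x3, x5}. Every edge joins two different colors.

2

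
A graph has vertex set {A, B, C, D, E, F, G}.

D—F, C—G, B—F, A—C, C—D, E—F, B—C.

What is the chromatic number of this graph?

B and F are adjacent, so at least 2 colors are needed.
One proper 2-coloring: A=2, B=2, C=1, D=2, E=2, F=1, G=2. Each edge has distinct colors on its endpoints.

2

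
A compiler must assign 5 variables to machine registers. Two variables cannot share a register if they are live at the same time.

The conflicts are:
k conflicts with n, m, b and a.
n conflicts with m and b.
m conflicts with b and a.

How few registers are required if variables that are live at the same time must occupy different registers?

4

k, n, m, b all conflict with each other, so at least 4 registers are needed.
4 registers suffice: register 1 → {k}; register 2 → {m}; register 3 → {n, a}; register 4 → {b}. Every pair that conflicts lands in different registers.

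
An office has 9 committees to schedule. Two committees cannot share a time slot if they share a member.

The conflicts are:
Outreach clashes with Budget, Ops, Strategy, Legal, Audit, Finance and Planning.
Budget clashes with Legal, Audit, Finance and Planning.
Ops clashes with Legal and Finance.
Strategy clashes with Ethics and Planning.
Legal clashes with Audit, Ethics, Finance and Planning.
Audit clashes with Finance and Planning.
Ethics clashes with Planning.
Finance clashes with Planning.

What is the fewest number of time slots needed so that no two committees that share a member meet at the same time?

6

Outreach, Budget, Legal, Audit, Finance, Planning all conflict with each other, so at least 6 time slots are needed.
6 time slots suffice: time slot 1 → {Ops, Planning}; time slot 2 → {Outreach, Ethics}; time slot 3 → {Strategy, Legal}; time slot 4 → {Finance}; time slot 5 → {Budget}; time slot 6 → {Audit}. Every pair that conflicts lands in different time slots.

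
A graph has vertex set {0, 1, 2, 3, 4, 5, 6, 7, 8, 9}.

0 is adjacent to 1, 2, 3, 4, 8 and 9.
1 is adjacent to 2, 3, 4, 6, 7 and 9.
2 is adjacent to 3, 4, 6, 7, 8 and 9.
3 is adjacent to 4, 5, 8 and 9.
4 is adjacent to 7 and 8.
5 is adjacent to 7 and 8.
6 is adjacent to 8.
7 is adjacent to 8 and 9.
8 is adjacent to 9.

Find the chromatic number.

0, 1, 2, 3, 9 are mutually adjacent (a clique of size 5), so at least 5 colors are needed.
5 colors suffice: 0=d, 1=a, 2=b, 3=c, 4=e, 5=b, 6=c, 7=c, 8=a, 9=e. Every edge joins two different colors.

5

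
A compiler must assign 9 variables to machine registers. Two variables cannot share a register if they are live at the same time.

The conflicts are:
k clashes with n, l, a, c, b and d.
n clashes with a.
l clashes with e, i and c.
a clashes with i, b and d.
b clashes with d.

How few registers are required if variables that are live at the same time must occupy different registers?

4

k, a, b, d pairwise conflict, so at least 4 registers are needed.
Using 4 registers: k=1, n=3, l=2, e=1, a=2, i=1, c=3, b=3, d=4. No two conflicting variables share a register.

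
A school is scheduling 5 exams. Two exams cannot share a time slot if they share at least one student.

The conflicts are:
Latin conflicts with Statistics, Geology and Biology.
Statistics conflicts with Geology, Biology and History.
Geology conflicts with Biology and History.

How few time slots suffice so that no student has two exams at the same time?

Latin, Statistics, Geology, Biology are mutually in conflict, so at least 4 time slots are needed.
4 time slots suffice: Latin=3, Statistics=2, Geology=1, Biology=4, History=3. No two conflicting exams share a time slot.

4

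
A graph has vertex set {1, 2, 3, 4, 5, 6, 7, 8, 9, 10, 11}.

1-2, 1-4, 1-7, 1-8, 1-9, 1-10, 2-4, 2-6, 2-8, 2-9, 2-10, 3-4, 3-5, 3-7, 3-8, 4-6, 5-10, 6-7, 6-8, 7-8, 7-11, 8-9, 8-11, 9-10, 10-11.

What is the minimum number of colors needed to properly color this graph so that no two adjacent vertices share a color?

4

1, 2, 9, 10 are pairwise adjacent (a clique of size 4), so at least 4 colors are needed.
4 colors suffice: color red → {4, 8, 10}; color blue → {2, 5, 7}; color green → {1, 3, 6, 11}; color yellow → {9}. Each edge has distinct colors on its endpoints.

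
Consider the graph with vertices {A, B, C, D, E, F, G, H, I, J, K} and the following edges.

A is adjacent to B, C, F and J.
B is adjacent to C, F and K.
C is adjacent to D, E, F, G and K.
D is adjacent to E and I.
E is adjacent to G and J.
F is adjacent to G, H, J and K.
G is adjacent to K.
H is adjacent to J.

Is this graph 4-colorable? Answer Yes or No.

Yes

The chromatic number is 4. A, B, C, F form a clique, so at least 4 colors are needed.
4 colors suffice: A=green, B=yellow, C=red, D=green, E=blue, F=blue, G=yellow, H=green, I=red, J=red, K=green.
That is already a proper 4-coloring.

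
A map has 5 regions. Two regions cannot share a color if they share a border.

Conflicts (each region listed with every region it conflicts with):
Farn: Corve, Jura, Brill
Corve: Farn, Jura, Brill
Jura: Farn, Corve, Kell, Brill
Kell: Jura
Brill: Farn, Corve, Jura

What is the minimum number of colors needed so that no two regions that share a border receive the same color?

Farn, Corve, Jura, Brill all conflict with each other, so at least 4 colors are needed.
A valid assignment using 4 colors: Farn=4, Corve=3, Jura=1, Kell=2, Brill=2. Each listed conflict is separated.

4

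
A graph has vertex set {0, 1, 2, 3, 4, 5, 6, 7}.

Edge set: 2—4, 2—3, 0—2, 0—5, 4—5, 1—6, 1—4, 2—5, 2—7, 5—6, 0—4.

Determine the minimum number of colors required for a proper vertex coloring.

4

0, 2, 4, 5 are mutually adjacent (a clique of size 4), so at least 4 colors are needed.
A valid assignment using 4 colors: 0=d, 1=a, 2=a, 3=b, 4=b, 5=c, 6=b, 7=b. Every edge joins two different colors.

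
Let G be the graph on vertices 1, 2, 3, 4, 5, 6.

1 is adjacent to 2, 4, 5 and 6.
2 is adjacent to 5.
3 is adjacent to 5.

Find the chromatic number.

3

1, 2, 5 are mutually adjacent, so at least 3 colors are needed.
One proper 3-coloring: 1=red, 2=green, 3=red, 4=blue, 5=blue, 6=blue. Every edge joins two different colors.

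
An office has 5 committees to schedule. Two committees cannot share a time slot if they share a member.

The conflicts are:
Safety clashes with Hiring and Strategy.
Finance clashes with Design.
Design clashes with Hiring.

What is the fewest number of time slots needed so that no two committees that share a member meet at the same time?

2

Safety and Strategy conflict, so at least 2 time slots are needed.
2 time slots suffice: time slot 1 → {Safety, Design}; time slot 2 → {Finance, Hiring, Strategy}. Each listed conflict is separated.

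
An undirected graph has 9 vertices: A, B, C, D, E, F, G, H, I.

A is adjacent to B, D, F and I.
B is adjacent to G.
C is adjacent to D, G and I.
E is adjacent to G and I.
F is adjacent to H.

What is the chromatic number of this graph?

3

The cycle B-A-I-E-G-B has odd length 5, so it cannot be 2-colored; at least 3 colors are needed.
3 colors suffice: color 1 → {A, C, E, H}; color 2 → {D, F, G, I}; color 3 → {B}. Each edge has distinct colors on its endpoints.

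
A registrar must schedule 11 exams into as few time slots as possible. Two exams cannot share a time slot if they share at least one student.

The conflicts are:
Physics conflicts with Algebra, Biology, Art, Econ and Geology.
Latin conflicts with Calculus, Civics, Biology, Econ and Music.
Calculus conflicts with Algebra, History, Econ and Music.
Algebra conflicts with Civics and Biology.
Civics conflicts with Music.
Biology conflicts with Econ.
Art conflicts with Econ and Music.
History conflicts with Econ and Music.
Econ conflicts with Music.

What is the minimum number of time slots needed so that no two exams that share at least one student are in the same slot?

Latin, Calculus, Econ, Music are mutually in conflict, so at least 4 time slots are needed.
Using 4 time slots: Physics=2, Latin=3, Calculus=4, Algebra=1, Civics=4, Biology=4, Art=3, History=3, Econ=1, Geology=1, Music=2. Every pair that conflicts lands in different time slots.

4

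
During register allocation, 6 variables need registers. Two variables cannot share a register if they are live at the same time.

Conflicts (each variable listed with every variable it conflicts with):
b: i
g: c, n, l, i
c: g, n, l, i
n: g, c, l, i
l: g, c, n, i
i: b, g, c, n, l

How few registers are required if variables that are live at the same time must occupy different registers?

5

g, c, n, l, i pairwise conflict, so at least 5 registers are needed.
5 registers suffice: register 1 → {i}; register 2 → {b, l}; register 3 → {n}; register 4 → {g}; register 5 → {c}. Each listed conflict is separated.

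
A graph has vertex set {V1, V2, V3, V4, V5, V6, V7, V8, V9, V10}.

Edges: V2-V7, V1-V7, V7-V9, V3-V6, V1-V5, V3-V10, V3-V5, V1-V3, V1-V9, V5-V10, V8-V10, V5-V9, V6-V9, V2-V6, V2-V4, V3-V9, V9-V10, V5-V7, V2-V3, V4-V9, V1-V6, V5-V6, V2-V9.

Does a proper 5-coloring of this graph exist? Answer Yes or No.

Yes

The chromatic number is 5. V1, V3, V5, V6, V9 are mutually adjacent (a clique of size 5), so at least 5 colors are needed.
A valid assignment using 5 colors: V1=P, V2=G, V3=B, V4=B, V5=G, V6=Y, V7=B, V8=R, V9=R, V10=Y.
That is already a proper 5-coloring.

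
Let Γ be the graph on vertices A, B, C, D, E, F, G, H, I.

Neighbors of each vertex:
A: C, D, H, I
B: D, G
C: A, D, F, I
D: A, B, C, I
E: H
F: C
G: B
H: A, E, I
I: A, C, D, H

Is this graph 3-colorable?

A, C, D, I form a clique, so at least 4 colors are needed.
So 3 colors are not enough.

No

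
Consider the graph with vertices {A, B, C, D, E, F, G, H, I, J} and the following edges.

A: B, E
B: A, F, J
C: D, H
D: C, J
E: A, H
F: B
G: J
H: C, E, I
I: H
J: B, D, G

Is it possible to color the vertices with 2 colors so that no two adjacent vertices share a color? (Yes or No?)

The cycle H-C-D-J-B-A-E-H has odd length 7, so it cannot be 2-colored; at least 3 colors are needed.
So 2 colors are not enough.

No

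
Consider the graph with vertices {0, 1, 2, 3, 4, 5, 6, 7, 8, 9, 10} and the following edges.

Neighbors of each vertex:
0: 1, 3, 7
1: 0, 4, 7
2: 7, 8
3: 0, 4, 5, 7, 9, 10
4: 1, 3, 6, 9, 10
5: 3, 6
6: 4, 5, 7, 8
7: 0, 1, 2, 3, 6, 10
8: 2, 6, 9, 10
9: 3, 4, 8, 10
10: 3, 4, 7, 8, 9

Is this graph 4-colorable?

The chromatic number is 4. 3, 4, 9, 10 are pairwise adjacent (a clique of size 4), so at least 4 colors are needed.
4 colors suffice: color a → {1, 3, 8}; color b → {4, 5, 7}; color c → {0, 2, 6, 10}; color d → {9}.
That is already a proper 4-coloring.

Yes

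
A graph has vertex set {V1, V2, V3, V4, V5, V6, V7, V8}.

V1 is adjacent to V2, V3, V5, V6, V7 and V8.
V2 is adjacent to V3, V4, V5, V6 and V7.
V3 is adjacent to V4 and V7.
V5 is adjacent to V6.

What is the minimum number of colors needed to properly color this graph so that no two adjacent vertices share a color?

V1, V2, V5, V6 are pairwise adjacent (a clique of size 4), so at least 4 colors are needed.
4 colors suffice: V1=2, V2=1, V3=3, V4=2, V5=3, V6=4, V7=4, V8=1. Every edge joins two different colors.

4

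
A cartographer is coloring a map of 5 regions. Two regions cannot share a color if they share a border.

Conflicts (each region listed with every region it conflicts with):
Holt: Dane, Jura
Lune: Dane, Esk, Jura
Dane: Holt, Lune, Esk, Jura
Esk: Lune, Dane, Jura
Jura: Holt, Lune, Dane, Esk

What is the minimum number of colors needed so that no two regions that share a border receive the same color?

Lune, Dane, Esk, Jura all conflict with each other, so at least 4 colors are needed.
One proper 4-coloring: Holt=3, Lune=4, Dane=2, Esk=3, Jura=1. Each listed conflict is separated.

4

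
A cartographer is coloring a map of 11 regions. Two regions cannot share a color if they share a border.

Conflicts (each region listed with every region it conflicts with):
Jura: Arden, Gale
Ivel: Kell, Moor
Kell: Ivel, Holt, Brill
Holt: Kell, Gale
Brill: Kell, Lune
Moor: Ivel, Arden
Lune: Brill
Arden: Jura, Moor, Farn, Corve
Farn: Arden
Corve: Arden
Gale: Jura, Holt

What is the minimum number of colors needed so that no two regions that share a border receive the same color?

The cycle Holt-Gale-Jura-Arden-Moor-Ivel-Kell-Holt has odd length 7, so it cannot be 2-colored; at least 3 colors are needed.
3 colors suffice: color 1 → {Kell, Lune, Arden, Gale}; color 2 → {Jura, Ivel, Holt, Brill, Farn, Corve}; color 3 → {Moor}. Every pair that conflicts lands in different colors.

3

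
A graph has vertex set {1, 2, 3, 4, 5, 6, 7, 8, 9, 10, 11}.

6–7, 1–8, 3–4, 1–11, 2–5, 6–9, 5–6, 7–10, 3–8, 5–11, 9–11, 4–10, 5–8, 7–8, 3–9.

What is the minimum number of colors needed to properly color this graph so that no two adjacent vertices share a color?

3

The cycle 8-5-6-9-3-8 has odd length 5, so it cannot be 2-colored; at least 3 colors are needed.
3 colors suffice: color red → {2, 4, 6, 8, 11}; color blue → {1, 3, 5, 7}; color green → {9, 10}. No two adjacent vertices share a color.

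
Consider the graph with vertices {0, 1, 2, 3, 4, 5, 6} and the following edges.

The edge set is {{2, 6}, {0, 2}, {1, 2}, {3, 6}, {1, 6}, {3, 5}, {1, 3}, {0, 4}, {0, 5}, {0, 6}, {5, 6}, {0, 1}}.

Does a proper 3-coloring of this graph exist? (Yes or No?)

No

0, 1, 2, 6 form a clique, so at least 4 colors are needed.
So 3 colors are not enough.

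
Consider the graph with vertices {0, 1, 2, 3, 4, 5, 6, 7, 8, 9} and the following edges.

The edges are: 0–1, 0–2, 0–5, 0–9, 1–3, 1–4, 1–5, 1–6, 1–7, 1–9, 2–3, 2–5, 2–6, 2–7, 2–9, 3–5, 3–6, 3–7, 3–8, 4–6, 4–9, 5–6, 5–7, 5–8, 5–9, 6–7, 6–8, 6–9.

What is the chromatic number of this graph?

5

2, 3, 5, 6, 7 are pairwise adjacent (a clique of size 5), so at least 5 colors are needed.
One proper 5-coloring: 0=a, 1=c, 2=c, 3=d, 4=b, 5=b, 6=a, 7=e, 8=c, 9=d. No two adjacent vertices share a color.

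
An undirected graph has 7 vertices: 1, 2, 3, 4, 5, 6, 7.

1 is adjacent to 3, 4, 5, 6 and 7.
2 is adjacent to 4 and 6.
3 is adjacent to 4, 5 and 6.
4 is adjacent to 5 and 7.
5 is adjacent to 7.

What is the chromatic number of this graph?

1, 4, 5, 7 are pairwise adjacent (a clique of size 4), so at least 4 colors are needed.
4 colors suffice: color red → {4, 6}; color blue → {1, 2}; color green → {5}; color yellow → {3, 7}. No two adjacent vertices share a color.

4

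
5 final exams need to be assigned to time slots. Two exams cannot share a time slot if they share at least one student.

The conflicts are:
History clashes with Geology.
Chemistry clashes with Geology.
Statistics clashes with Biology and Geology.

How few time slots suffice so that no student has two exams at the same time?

2

Statistics and Biology conflict, so at least 2 time slots are needed.
A valid assignment using 2 time slots: History=2, Chemistry=2, Statistics=2, Biology=1, Geology=1. No two conflicting exams share a time slot.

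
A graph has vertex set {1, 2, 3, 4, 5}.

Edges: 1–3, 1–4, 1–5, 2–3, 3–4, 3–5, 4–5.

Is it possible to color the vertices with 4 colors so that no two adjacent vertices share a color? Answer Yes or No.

The chromatic number is 4. 1, 3, 4, 5 are pairwise adjacent (a clique of size 4), so at least 4 colors are needed.
4 colors suffice: color red → {3}; color blue → {2, 5}; color green → {1}; color yellow → {4}.
That is already a proper 4-coloring.

Yes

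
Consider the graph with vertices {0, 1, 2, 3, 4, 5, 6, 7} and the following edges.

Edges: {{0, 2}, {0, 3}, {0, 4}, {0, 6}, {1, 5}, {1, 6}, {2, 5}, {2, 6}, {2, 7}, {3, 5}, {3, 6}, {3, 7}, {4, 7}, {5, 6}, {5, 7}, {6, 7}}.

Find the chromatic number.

2, 5, 6, 7 are mutually adjacent (a clique of size 4), so at least 4 colors are needed.
A valid assignment using 4 colors: 0=b, 1=b, 2=d, 3=d, 4=a, 5=c, 6=a, 7=b. Each edge has distinct colors on its endpoints.

4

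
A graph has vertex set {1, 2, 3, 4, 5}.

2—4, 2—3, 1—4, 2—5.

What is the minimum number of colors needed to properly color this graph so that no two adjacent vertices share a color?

2

2 and 4 are adjacent, so at least 2 colors are needed.
2 colors suffice: color a → {1, 2}; color b → {3, 4, 5}. Each edge has distinct colors on its endpoints.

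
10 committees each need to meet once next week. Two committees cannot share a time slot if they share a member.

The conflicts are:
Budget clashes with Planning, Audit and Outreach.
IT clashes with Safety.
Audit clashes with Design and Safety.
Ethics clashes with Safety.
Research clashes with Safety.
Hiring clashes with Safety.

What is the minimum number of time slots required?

2

Budget and Planning conflict, so at least 2 time slots are needed.
2 time slots suffice: time slot 1 → {Budget, Design, Safety}; time slot 2 → {IT, Planning, Audit, Ethics, Outreach, Research, Hiring}. Each listed conflict is separated.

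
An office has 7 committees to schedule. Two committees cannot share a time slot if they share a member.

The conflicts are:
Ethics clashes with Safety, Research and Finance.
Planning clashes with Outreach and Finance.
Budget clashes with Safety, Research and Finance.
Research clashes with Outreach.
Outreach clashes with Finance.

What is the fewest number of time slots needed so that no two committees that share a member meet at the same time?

3

Planning, Outreach, Finance all conflict with each other, so at least 3 time slots are needed.
Using 3 time slots: Ethics=2, Planning=3, Budget=2, Safety=1, Research=1, Outreach=2, Finance=1. No two conflicting committees share a time slot.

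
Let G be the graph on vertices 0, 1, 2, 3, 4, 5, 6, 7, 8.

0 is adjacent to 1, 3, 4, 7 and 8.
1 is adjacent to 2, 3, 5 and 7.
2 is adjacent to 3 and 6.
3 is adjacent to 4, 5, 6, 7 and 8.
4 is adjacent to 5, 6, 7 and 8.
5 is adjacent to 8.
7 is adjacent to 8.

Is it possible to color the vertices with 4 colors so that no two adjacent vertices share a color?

0, 3, 4, 7, 8 form a clique, so at least 5 colors are needed.
So 4 colors are not enough.

No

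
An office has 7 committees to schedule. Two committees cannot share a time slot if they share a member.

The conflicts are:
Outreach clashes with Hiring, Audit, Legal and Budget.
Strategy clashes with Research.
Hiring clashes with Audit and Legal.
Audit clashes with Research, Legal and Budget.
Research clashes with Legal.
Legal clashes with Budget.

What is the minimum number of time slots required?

4

Outreach, Audit, Legal, Budget are mutually in conflict, so at least 4 time slots are needed.
4 time slots suffice: time slot 1 → {Strategy, Legal}; time slot 2 → {Audit}; time slot 3 → {Outreach, Research}; time slot 4 → {Hiring, Budget}. No two conflicting committees share a time slot.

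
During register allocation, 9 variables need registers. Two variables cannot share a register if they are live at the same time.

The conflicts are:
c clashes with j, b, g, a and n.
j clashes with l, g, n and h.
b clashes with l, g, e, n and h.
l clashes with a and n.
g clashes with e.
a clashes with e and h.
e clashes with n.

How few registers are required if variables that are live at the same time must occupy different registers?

b, e, n are mutually in conflict, so at least 3 registers are needed.
Using 3 registers: c=3, j=1, b=1, l=3, g=2, a=1, e=3, n=2, h=2. Every pair that conflicts lands in different registers.

3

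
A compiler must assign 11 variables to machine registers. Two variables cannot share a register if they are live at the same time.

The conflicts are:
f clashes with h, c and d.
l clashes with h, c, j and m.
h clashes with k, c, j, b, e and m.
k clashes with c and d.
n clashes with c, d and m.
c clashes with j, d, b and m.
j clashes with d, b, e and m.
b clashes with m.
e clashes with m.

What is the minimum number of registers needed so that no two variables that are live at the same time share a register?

h, c, j, b, m all conflict with each other, so at least 5 registers are needed.
A valid assignment using 5 registers: f=3, l=5, h=2, k=3, n=3, c=1, j=3, d=2, b=5, e=1, m=4. Each listed conflict is separated.

5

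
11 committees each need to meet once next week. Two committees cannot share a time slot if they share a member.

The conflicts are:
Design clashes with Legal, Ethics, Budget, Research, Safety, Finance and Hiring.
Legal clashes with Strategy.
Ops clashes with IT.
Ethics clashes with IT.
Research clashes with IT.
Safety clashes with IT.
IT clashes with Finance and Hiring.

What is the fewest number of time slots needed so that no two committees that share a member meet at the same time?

Design and Hiring conflict, so at least 2 time slots are needed.
2 time slots suffice: time slot 1 → {Design, Strategy, IT}; time slot 2 → {Legal, Ops, Ethics, Budget, Research, Safety, Finance, Hiring}. Every pair that conflicts lands in different time slots.

2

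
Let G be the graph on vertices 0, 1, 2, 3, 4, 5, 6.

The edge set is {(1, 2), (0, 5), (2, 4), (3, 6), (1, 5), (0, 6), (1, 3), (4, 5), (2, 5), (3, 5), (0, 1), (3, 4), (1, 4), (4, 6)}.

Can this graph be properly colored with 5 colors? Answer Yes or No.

Yes

The chromatic number is 4. 1, 3, 4, 5 are pairwise adjacent (a clique of size 4), so at least 4 colors are needed.
4 colors suffice: color a → {0, 4}; color b → {1, 6}; color c → {5}; color d → {2, 3}.
Since 5 ≥ 4, a proper 5-coloring certainly exists.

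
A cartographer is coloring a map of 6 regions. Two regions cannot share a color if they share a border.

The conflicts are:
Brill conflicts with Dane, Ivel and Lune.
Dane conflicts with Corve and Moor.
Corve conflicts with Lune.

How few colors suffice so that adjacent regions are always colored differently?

2

Corve and Lune conflict, so at least 2 colors are needed.
2 colors suffice: color 1 → {Brill, Corve, Moor}; color 2 → {Dane, Ivel, Lune}. Each listed conflict is separated.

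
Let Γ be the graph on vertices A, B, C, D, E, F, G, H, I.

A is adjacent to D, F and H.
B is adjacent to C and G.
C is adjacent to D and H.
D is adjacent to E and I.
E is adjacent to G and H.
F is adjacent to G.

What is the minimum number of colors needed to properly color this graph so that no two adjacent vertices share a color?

The cycle F-A-D-E-G-F has odd length 5, so it cannot be 2-colored; at least 3 colors are needed.
3 colors suffice: color red → {D, G, H}; color blue → {A, C, E, I}; color green → {B, F}. Each edge has distinct colors on its endpoints.

3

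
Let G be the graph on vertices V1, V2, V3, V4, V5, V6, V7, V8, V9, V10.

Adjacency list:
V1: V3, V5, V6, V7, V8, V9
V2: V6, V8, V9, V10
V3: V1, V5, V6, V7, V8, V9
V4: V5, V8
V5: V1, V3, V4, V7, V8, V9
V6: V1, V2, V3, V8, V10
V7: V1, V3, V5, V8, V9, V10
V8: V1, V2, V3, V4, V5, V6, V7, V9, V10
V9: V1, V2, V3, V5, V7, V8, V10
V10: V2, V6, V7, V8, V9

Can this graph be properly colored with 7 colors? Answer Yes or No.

The chromatic number is 6. V1, V3, V5, V7, V8, V9 form a clique, so at least 6 colors are needed.
One proper 6-coloring: V1=5, V2=3, V3=4, V4=2, V5=6, V6=2, V7=3, V8=1, V9=2, V10=4.
Since 7 ≥ 6, a proper 7-coloring certainly exists.

Yes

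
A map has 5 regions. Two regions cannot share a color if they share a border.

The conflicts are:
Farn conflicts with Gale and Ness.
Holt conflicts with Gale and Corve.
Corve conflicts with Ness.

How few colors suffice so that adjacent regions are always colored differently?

The cycle Farn-Ness-Corve-Holt-Gale-Farn has odd length 5, so it cannot be 2-colored; at least 3 colors are needed.
3 colors suffice: color 1 → {Farn, Corve}; color 2 → {Gale, Ness}; color 3 → {Holt}. No two conflicting regions share a color.

3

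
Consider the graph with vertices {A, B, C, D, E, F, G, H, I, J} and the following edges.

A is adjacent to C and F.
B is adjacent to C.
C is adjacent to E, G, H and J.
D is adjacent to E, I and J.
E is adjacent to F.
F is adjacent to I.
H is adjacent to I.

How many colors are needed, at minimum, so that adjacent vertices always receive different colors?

3

The cycle F-A-C-H-I-F has odd length 5, so it cannot be 2-colored; at least 3 colors are needed.
3 colors suffice: A=blue, B=blue, C=red, D=red, E=blue, F=red, G=blue, H=green, I=blue, J=blue. No two adjacent vertices share a color.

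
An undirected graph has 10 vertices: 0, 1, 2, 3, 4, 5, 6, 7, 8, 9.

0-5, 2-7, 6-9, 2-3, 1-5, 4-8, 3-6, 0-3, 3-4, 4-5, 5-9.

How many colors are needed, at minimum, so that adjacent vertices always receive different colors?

The cycle 6-9-5-0-3-6 has odd length 5, so it cannot be 2-colored; at least 3 colors are needed.
3 colors suffice: color a → {3, 5, 7, 8}; color b → {0, 1, 2, 4, 9}; color c → {6}. No two adjacent vertices share a color.

3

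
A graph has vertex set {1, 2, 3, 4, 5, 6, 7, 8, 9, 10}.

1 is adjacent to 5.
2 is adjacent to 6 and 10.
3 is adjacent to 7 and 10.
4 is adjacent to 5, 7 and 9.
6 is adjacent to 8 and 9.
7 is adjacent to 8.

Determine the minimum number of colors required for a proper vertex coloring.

3

The cycle 7-4-9-6-8-7 has odd length 5, so it cannot be 2-colored; at least 3 colors are needed.
3 colors suffice: color red → {1, 4, 6, 10}; color blue → {2, 5, 7, 9}; color green → {3, 8}. Every edge joins two different colors.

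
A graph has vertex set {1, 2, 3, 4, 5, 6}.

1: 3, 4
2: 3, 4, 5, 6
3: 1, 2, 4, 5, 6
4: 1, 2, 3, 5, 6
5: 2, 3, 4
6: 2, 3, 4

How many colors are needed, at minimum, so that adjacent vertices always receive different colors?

2, 3, 4, 6 form a clique, so at least 4 colors are needed.
4 colors suffice: color red → {3}; color blue → {4}; color green → {1, 2}; color yellow → {5, 6}. No two adjacent vertices share a color.

4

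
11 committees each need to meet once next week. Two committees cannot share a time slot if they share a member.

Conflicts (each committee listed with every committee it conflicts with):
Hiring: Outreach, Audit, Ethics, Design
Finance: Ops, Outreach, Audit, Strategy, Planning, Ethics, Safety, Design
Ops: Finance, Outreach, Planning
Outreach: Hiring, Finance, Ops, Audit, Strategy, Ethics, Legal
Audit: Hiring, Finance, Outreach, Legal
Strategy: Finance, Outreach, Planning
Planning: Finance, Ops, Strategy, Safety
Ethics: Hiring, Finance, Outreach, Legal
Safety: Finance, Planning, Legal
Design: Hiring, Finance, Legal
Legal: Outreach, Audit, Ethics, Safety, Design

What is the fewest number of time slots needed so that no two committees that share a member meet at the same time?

3

Finance, Strategy, Planning all conflict with each other, so at least 3 time slots are needed.
3 time slots suffice: time slot 1 → {Hiring, Finance, Legal}; time slot 2 → {Outreach, Planning, Design}; time slot 3 → {Ops, Audit, Strategy, Ethics, Safety}. No two conflicting committees share a time slot.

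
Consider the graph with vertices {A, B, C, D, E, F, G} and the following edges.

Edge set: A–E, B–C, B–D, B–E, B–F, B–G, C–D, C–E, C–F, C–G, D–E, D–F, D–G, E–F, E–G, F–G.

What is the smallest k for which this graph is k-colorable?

B, C, D, E, F, G are mutually adjacent (a clique of size 6), so at least 6 colors are needed.
6 colors suffice: color 1 → {E}; color 2 → {A, B}; color 3 → {C}; color 4 → {D}; color 5 → {G}; color 6 → {F}. No two adjacent vertices share a color.

6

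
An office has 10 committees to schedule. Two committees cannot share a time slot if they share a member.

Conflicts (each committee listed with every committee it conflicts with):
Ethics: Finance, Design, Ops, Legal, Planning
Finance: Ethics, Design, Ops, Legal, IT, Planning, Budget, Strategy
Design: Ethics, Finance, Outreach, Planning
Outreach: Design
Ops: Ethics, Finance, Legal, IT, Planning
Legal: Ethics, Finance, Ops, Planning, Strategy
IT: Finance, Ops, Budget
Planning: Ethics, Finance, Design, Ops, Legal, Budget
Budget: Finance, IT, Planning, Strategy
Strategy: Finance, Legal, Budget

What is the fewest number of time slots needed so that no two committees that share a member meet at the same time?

Ethics, Finance, Ops, Legal, Planning all conflict with each other, so at least 5 time slots are needed.
A valid assignment using 5 time slots: Ethics=5, Finance=1, Design=3, Outreach=1, Ops=4, Legal=3, IT=2, Planning=2, Budget=3, Strategy=2. Each listed conflict is separated.

5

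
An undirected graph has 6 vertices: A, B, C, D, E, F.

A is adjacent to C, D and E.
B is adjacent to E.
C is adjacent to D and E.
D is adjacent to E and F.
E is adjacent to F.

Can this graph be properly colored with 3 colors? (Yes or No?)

No

A, C, D, E form a clique, so at least 4 colors are needed.
So 3 colors are not enough.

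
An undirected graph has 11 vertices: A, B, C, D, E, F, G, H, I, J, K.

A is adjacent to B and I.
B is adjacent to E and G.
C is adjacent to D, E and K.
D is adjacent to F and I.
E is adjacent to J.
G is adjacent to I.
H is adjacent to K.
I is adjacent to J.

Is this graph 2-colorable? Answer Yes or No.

No

The cycle I-A-B-E-J-I has odd length 5, so it cannot be 2-colored; at least 3 colors are needed.
So 2 colors are not enough.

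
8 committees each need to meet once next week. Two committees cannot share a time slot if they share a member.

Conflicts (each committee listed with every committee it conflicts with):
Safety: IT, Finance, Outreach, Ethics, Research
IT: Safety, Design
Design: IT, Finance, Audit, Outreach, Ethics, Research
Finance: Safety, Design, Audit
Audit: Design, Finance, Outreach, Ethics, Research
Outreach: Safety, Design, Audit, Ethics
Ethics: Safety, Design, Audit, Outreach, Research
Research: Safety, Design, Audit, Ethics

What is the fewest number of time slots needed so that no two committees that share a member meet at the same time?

4

Design, Audit, Outreach, Ethics all conflict with each other, so at least 4 time slots are needed.
4 time slots suffice: time slot 1 → {Safety, Design}; time slot 2 → {IT, Audit}; time slot 3 → {Finance, Ethics}; time slot 4 → {Outreach, Research}. Each listed conflict is separated.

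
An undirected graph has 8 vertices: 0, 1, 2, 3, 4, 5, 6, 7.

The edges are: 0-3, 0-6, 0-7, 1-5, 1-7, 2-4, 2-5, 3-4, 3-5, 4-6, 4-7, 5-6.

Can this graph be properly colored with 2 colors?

The cycle 7-4-6-5-1-7 has odd length 5, so it cannot be 2-colored; at least 3 colors are needed.
So 2 colors are not enough.

No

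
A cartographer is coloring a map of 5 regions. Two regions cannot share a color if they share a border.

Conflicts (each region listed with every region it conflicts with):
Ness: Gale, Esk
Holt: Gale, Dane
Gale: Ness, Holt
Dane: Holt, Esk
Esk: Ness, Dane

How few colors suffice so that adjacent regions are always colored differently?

The cycle Dane-Holt-Gale-Ness-Esk-Dane has odd length 5, so it cannot be 2-colored; at least 3 colors are needed.
3 colors suffice: color 1 → {Gale, Dane}; color 2 → {Ness, Holt}; color 3 → {Esk}. No two conflicting regions share a color.

3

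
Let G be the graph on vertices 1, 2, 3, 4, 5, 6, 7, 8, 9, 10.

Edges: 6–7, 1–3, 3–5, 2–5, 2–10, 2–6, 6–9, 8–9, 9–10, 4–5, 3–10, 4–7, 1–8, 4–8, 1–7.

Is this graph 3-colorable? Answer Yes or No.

Yes

The chromatic number is 3. The cycle 4-8-9-6-7-4 has odd length 5, so it cannot be 2-colored; at least 3 colors are needed.
One proper 3-coloring: 1=c, 2=a, 3=a, 4=c, 5=b, 6=b, 7=a, 8=b, 9=a, 10=b.
That is already a proper 3-coloring.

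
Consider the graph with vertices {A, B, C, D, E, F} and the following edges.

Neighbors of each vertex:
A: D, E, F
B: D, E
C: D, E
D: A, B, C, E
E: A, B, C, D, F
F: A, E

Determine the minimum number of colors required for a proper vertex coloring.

B, D, E are pairwise adjacent, so at least 3 colors are needed.
One proper 3-coloring: A=3, B=3, C=3, D=2, E=1, F=2. Every edge joins two different colors.

3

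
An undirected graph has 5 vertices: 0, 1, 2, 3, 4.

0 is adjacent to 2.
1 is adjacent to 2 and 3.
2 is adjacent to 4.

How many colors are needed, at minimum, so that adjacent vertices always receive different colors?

2

2 and 4 are adjacent, so at least 2 colors are needed.
A valid assignment using 2 colors: 0=b, 1=b, 2=a, 3=a, 4=b. Each edge has distinct colors on its endpoints.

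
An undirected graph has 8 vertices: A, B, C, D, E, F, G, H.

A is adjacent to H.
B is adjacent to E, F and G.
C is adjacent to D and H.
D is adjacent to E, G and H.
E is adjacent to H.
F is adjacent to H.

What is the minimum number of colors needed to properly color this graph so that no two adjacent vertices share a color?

D, E, H are mutually adjacent, so at least 3 colors are needed.
A valid assignment using 3 colors: A=2, B=1, C=3, D=2, E=3, F=2, G=3, H=1. No two adjacent vertices share a color.

3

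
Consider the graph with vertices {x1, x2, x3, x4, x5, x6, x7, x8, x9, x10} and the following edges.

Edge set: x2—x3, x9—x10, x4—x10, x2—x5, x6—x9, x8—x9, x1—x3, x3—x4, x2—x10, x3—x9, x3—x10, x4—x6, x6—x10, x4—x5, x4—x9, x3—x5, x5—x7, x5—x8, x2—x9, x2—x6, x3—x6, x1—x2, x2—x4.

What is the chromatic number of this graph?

x2, x3, x4, x6, x9, x10 form a clique, so at least 6 colors are needed.
A valid assignment using 6 colors: x1=3, x2=1, x3=2, x4=4, x5=3, x6=6, x7=1, x8=1, x9=3, x10=5. Every edge joins two different colors.

6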